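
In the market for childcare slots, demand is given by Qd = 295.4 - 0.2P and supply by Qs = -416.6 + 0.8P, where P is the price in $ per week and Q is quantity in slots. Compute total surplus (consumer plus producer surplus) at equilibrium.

Set Qd = Qs: 295.4 - 0.2P = -416.6 + 0.8P, so 712 = P and P* = 712.
Then Q* = 295.4 - 0.2(712) = 153.
Demand choke price = 1477; supply choke price = 520.75. CS = ½(1477 - 712)(153) = 58522.5; PS = ½(712 - 520.75)(153) = 14630.625. Total surplus = 73153.125.

Total surplus = 73153.125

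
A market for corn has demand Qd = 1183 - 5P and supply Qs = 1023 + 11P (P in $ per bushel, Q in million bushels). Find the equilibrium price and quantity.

Equating demand and supply, 1183 - 5P = 1023 + 11P gives 16P = 160, so P* = 10.
Plugging P* into demand: Q* = 1183 - 5(10) = 1133.

P* = 10, Q* = 1133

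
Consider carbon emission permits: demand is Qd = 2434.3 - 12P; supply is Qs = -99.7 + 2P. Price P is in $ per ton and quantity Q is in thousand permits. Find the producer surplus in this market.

Set Qd = Qs: 2434.3 - 12P = -99.7 + 2P, so 2534 = 14P and P* = 181.
Plugging P* into demand: Q* = 2434.3 - 12(181) = 262.3.
Supply choke price (Qs = 0): P = 49.85. Producer surplus = ½ × (181 - 49.85) × 262.3 = 17200.3225.

Producer surplus = 17200.3225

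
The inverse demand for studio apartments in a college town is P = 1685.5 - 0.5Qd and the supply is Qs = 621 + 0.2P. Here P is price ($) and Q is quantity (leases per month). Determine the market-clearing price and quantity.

Rewriting in direct form: Qd = 3371 - 2P.
Equating demand and supply, 3371 - 2P = 621 + 0.2P gives 2.2P = 2750, so P* = 1250.
Substitute back: Q* = 3371 - 2(1250) = 871.

P* = 1250, Q* = 871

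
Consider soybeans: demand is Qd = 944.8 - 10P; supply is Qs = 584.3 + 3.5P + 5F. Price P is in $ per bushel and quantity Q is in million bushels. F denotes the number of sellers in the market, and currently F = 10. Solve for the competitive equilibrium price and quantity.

P* = 23, Q* = 714.8

With F = 10, supply is Qs = 634.3 + 3.5P.
Set Qd = Qs: 944.8 - 10P = 634.3 + 3.5P, so 310.5 = 13.5P and P* = 23.
Plugging P* into demand: Q* = 944.8 - 10(23) = 714.8.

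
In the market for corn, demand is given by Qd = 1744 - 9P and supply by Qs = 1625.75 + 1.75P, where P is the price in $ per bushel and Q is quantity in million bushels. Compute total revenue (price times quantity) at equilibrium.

Total revenue = 18095

Set Qd = Qs: 1744 - 9P = 1625.75 + 1.75P, so 118.25 = 10.75P and P* = 11.
From the demand curve, Q* = 1744 - 9(11) = 1645.
Total revenue = P* × Q* = 11 × 1645 = 18095.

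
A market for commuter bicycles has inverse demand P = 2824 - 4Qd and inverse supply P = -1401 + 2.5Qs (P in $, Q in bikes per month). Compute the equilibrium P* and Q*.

Rewriting in direct form: Qd = 706 - 0.25P and Qs = 560.4 + 0.4P.
Set Qd = Qs: 706 - 0.25P = 560.4 + 0.4P, so 145.6 = 0.65P and P* = 224.
Then Q* = 706 - 0.25(224) = 650.

P* = 224, Q* = 650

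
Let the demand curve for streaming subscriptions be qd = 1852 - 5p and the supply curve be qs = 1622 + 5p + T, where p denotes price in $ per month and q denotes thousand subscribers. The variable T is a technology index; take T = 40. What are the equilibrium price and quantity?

With T = 40, supply is qs = 1662 + 5p.
At equilibrium qd = qs, so 1852 - 5p = 1662 + 5p; collecting terms, 190 = 10p and p* = 19.
From the demand curve, q* = 1852 - 5(19) = 1757.

p* = 19, q* = 1757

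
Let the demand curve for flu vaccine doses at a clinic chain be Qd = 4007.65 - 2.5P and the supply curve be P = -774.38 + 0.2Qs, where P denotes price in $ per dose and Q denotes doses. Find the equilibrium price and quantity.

Inverting to quantity form: Qs = 3871.9 + 5P.
Equating demand and supply, 4007.65 - 2.5P = 3871.9 + 5P gives 7.5P = 135.75, so P* = 18.1.
Then Q* = 4007.65 - 2.5(18.1) = 3962.4.

P* = 18.1, Q* = 3962.4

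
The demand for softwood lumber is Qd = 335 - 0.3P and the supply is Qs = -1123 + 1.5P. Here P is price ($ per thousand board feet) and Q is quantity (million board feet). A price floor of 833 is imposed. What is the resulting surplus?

Evaluating both curves at the floor price 833 gives Qd = 85.1, Qs = 126.5.
Surplus = Qs - Qd = 126.5 - 85.1 = 41.4.

Surplus = 41.4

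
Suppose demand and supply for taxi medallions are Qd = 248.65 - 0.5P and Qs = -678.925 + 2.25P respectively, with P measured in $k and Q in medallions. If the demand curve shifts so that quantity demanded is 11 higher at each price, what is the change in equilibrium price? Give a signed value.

The market clears where 248.65 - 0.5P = -678.925 + 2.25P. Rearranging, 2.75P = 927.575, hence P* = 337.3.
From the demand curve, Q* = 248.65 - 0.5(337.3) = 80.
After the shift, demand is Qd = 259.65 - 0.5P.
The new intersection has 938.575 = 2.75P, i.e. P = 341.3, Q = 89.
ΔP = 341.3 - 337.3 = 4.

ΔP = 4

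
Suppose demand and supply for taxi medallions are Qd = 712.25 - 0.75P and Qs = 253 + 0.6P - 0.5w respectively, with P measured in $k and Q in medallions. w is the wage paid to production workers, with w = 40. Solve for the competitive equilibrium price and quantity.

With w = 40, supply is Qs = 233 + 0.6P.
At equilibrium Qd = Qs, so 712.25 - 0.75P = 233 + 0.6P; collecting terms, 479.25 = 1.35P and P* = 355.
Then Q* = 712.25 - 0.75(355) = 446.

P* = 355, Q* = 446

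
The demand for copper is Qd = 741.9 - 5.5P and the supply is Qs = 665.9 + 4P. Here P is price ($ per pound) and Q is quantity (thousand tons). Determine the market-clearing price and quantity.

P* = 8, Q* = 697.9

Equating demand and supply, 741.9 - 5.5P = 665.9 + 4P gives 9.5P = 76, so P* = 8.
Plugging P* into demand: Q* = 741.9 - 5.5(8) = 697.9.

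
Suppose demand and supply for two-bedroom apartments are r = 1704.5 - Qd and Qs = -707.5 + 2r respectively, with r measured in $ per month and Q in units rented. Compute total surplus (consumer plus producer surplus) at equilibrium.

Total surplus = 608175.1875

Rewriting in direct form: Qd = 1704.5 - r.
At equilibrium Qd = Qs, so 1704.5 - r = -707.5 + 2r; collecting terms, 2412 = 3r and r* = 804.
Then Q* = 1704.5 - 804 = 900.5.
Demand choke price = 1704.5; supply choke price = 353.75. CS = ½(1704.5 - 804)(900.5) = 405450.125; PS = ½(804 - 353.75)(900.5) = 202725.0625. Total surplus = 608175.1875.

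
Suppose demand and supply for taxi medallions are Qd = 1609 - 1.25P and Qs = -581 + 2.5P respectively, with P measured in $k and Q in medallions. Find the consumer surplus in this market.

At equilibrium Qd = Qs, so 1609 - 1.25P = -581 + 2.5P; collecting terms, 2190 = 3.75P and P* = 584.
Substitute back: Q* = 1609 - 1.25(584) = 879.
Demand choke price (Qd = 0): P = 1609/1.25 = 1287.2. Consumer surplus = ½ × (1287.2 - 584) × 879 = 309056.4.

Consumer surplus = 309056.4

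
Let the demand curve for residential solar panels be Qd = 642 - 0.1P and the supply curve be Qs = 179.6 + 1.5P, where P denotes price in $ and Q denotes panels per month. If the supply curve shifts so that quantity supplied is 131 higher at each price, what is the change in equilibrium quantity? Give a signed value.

Equating demand and supply, 642 - 0.1P = 179.6 + 1.5P gives 1.6P = 462.4, so P* = 289.
Then Q* = 642 - 0.1(289) = 613.1.
After the shift, supply is Qs = 310.6 + 1.5P.
New equilibrium: 331.4 = 1.6P, so P = 207.125 and Q = 621.2875.
ΔQ = 621.2875 - 613.1 = 8.1875.

ΔQ = 8.1875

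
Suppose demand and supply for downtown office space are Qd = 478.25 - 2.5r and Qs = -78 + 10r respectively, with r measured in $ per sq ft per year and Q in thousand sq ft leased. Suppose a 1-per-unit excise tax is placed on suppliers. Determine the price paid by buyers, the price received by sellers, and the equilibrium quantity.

The tax drives a wedge r_b - r_s = 1. Substituting r_s = r_b - 1 into supply: Qs = -88 + 10r_b.
Market clearing requires 478.25 - 2.5r_b = -88 + 10r_b; hence 566.25 = 12.5r_b and r_b = 45.3.
So r_s = 44.3 and the quantity traded is Q = 478.25 - 2.5(45.3) = 365.

r_b = 45.3, r_s = 44.3, Q = 365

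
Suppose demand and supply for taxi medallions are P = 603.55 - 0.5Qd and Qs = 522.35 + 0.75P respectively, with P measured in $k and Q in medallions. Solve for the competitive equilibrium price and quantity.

Rewriting in direct form: Qd = 1207.1 - 2P.
Equating demand and supply, 1207.1 - 2P = 522.35 + 0.75P gives 2.75P = 684.75, so P* = 249.
From the demand curve, Q* = 1207.1 - 2(249) = 709.1.

P* = 249, Q* = 709.1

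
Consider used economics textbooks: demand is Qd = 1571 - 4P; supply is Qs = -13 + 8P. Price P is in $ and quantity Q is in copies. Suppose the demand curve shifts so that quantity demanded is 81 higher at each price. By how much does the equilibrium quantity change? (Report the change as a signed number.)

ΔQ = 54

The market clears where 1571 - 4P = -13 + 8P. Rearranging, 12P = 1584, hence P* = 132.
Plugging P* into demand: Q* = 1571 - 4(132) = 1043.
After the shift, demand is Qd = 1652 - 4P.
Re-solving, 12P = 1665 gives P = 138.75 and Q = 1097.
ΔQ = 1097 - 1043 = 54.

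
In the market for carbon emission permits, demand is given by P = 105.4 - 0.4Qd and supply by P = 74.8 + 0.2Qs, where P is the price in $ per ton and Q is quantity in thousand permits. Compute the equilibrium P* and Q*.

In direct form, Qd = 263.5 - 2.5P and Qs = -374 + 5P.
Equating demand and supply, 263.5 - 2.5P = -374 + 5P gives 7.5P = 637.5, so P* = 85.
Substitute back: Q* = 263.5 - 2.5(85) = 51.

P* = 85, Q* = 51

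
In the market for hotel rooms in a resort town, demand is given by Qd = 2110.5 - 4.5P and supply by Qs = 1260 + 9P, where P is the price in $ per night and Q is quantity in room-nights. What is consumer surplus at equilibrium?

Consumer surplus = 370881

Equating demand and supply, 2110.5 - 4.5P = 1260 + 9P gives 13.5P = 850.5, so P* = 63.
From the demand curve, Q* = 2110.5 - 4.5(63) = 1827.
Demand choke price (Qd = 0): P = 2110.5/4.5 = 469. Consumer surplus = ½ × (469 - 63) × 1827 = 370881.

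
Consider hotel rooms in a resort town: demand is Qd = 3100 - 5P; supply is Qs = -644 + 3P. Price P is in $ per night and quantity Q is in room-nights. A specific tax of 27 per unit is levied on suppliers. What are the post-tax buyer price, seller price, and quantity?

With a tax of 27 on suppliers, they supply based on the net price P_s = P_b - 27, so Qs = -725 + 3P_b.
Market clearing requires 3100 - 5P_b = -725 + 3P_b; hence 3825 = 8P_b and P_b = 478.125.
Then P_s = 478.125 - 27 = 451.125 and Q = 3100 - 5(478.125) = 709.375.

P_b = 478.125, P_s = 451.125, Q = 709.375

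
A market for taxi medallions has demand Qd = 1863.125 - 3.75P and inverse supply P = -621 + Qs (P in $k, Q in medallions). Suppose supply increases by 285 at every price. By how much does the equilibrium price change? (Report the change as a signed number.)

ΔP = -60

Inverting to quantity form: Qs = 621 + P.
Equating demand and supply, 1863.125 - 3.75P = 621 + P gives 4.75P = 1242.125, so P* = 261.5.
Then Q* = 1863.125 - 3.75(261.5) = 882.5.
After the shift, supply is Qs = 906 + P.
Re-solving, 4.75P = 957.125 gives P = 201.5 and Q = 1107.5.
ΔP = 201.5 - 261.5 = -60.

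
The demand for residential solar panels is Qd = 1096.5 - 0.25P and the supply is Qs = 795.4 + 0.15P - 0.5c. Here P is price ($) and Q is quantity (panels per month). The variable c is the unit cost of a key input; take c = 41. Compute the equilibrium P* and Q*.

P* = 804, Q* = 895.5

With c = 41, supply is Qs = 774.9 + 0.15P.
Set Qd = Qs: 1096.5 - 0.25P = 774.9 + 0.15P, so 321.6 = 0.4P and P* = 804.
Plugging P* into demand: Q* = 1096.5 - 0.25(804) = 895.5.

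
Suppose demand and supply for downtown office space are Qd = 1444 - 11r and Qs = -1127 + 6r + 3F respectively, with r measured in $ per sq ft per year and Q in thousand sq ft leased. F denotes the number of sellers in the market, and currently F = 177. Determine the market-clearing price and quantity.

With F = 177, supply is Qs = -596 + 6r.
Equating demand and supply, 1444 - 11r = -596 + 6r gives 17r = 2040, so r* = 120.
Substitute back: Q* = 1444 - 11(120) = 124.

r* = 120, Q* = 124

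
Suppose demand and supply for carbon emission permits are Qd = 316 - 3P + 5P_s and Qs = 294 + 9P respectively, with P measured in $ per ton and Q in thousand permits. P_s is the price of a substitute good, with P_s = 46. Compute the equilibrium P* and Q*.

P* = 21, Q* = 483

With P_s = 46, demand is Qd = 546 - 3P.
The market clears where 546 - 3P = 294 + 9P. Rearranging, 12P = 252, hence P* = 21.
From the demand curve, Q* = 546 - 3(21) = 483.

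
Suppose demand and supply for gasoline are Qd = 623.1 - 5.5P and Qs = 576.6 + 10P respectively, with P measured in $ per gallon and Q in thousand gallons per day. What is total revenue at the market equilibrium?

Total revenue = 1819.8

At equilibrium Qd = Qs, so 623.1 - 5.5P = 576.6 + 10P; collecting terms, 46.5 = 15.5P and P* = 3.
Then Q* = 623.1 - 5.5(3) = 606.6.
Total revenue = P* × Q* = 3 × 606.6 = 1819.8.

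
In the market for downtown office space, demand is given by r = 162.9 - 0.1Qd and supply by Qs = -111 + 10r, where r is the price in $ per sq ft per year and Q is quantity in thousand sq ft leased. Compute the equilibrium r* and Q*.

r* = 87, Q* = 759

Rewriting in direct form: Qd = 1629 - 10r.
Equating demand and supply, 1629 - 10r = -111 + 10r gives 20r = 1740, so r* = 87.
Substitute back: Q* = 1629 - 10(87) = 759.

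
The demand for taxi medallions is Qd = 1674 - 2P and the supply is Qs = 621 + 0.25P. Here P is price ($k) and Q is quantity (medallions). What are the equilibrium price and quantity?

Equating demand and supply, 1674 - 2P = 621 + 0.25P gives 2.25P = 1053, so P* = 468.
Substitute back: Q* = 1674 - 2(468) = 738.

P* = 468, Q* = 738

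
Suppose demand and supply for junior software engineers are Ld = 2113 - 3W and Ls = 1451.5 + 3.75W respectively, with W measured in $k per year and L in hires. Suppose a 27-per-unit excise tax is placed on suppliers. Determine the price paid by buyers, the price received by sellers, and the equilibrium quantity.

Suppliers keep W_s = W_b - 27 per unit, so supply in terms of the buyer price is Ls = 1350.25 + 3.75W_b.
Set Ld = Ls: 2113 - 3W_b = 1350.25 + 3.75W_b, so 762.75 = 6.75W_b and W_b = 113.
Then W_s = 113 - 27 = 86 and L = 2113 - 3(113) = 1774.

W_b = 113, W_s = 86, L = 1774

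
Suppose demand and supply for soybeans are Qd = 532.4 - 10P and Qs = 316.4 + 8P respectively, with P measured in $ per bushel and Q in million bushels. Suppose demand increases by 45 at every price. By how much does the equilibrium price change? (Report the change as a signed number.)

At equilibrium Qd = Qs, so 532.4 - 10P = 316.4 + 8P; collecting terms, 216 = 18P and P* = 12.
Substitute back: Q* = 532.4 - 10(12) = 412.4.
After the shift, demand is Qd = 577.4 - 10P.
Re-solving, 18P = 261 gives P = 14.5 and Q = 432.4.
ΔP = 14.5 - 12 = 2.5.

ΔP = 2.5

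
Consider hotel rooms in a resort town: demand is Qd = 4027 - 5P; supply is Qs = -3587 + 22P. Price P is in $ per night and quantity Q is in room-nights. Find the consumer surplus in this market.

Consumer surplus = 684868.9

The market clears where 4027 - 5P = -3587 + 22P. Rearranging, 27P = 7614, hence P* = 282.
Then Q* = 4027 - 5(282) = 2617.
Demand choke price (Qd = 0): P = 4027/5 = 805.4. Consumer surplus = ½ × (805.4 - 282) × 2617 = 684868.9.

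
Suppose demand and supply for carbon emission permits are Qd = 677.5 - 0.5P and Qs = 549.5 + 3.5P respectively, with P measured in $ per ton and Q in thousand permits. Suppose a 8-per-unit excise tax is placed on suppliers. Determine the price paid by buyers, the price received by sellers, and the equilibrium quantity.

P_b = 39, P_s = 31, Q = 658

With a tax of 8 on suppliers, they supply based on the net price P_s = P_b - 8, so Qs = 521.5 + 3.5P_b.
Equate demand and the shifted supply: 677.5 - 0.5P_b = 521.5 + 3.5P_b, giving 4P_b = 156, so P_b = 39.
Then P_s = 39 - 8 = 31 and Q = 677.5 - 0.5(39) = 658.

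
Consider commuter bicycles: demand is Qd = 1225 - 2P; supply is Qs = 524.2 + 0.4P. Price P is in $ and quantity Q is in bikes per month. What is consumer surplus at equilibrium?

Consumer surplus = 102720.25

Set Qd = Qs: 1225 - 2P = 524.2 + 0.4P, so 700.8 = 2.4P and P* = 292.
Then Q* = 1225 - 2(292) = 641.
Demand choke price (Qd = 0): P = 1225/2 = 612.5. Consumer surplus = ½ × (612.5 - 292) × 641 = 102720.25.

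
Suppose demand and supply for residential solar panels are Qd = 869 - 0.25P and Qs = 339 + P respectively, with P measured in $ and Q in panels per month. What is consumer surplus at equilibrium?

At equilibrium Qd = Qs, so 869 - 0.25P = 339 + P; collecting terms, 530 = 1.25P and P* = 424.
Substitute back: Q* = 869 - 0.25(424) = 763.
Demand choke price (Qd = 0): P = 869/0.25 = 3476. Consumer surplus = ½ × (3476 - 424) × 763 = 1164338.

Consumer surplus = 1164338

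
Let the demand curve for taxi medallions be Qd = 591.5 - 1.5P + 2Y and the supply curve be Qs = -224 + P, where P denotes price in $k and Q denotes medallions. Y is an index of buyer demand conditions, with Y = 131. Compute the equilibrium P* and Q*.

P* = 431, Q* = 207

With Y = 131, demand is Qd = 853.5 - 1.5P.
At equilibrium Qd = Qs, so 853.5 - 1.5P = -224 + P; collecting terms, 1077.5 = 2.5P and P* = 431.
Substitute back: Q* = 853.5 - 1.5(431) = 207.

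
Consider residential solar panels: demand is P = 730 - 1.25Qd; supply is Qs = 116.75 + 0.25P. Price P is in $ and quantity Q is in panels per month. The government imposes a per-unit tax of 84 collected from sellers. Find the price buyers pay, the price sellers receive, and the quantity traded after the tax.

P_b = 465, P_s = 381, Q = 212

Rewriting in direct form: Qd = 584 - 0.8P.
With a tax of 84 on sellers, they supply based on the net price P_s = P_b - 84, so Qs = 95.75 + 0.25P_b.
Market clearing requires 584 - 0.8P_b = 95.75 + 0.25P_b; hence 488.25 = 1.05P_b and P_b = 465.
So P_s = 381 and the quantity traded is Q = 584 - 0.8(465) = 212.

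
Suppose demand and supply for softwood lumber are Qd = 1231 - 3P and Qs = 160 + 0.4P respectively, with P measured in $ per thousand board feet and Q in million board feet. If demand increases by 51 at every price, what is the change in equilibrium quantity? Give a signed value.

At equilibrium Qd = Qs, so 1231 - 3P = 160 + 0.4P; collecting terms, 1071 = 3.4P and P* = 315.
Substitute back: Q* = 1231 - 3(315) = 286.
After the shift, demand is Qd = 1282 - 3P.
The new intersection has 1122 = 3.4P, i.e. P = 330, Q = 292.
ΔQ = 292 - 286 = 6.

ΔQ = 6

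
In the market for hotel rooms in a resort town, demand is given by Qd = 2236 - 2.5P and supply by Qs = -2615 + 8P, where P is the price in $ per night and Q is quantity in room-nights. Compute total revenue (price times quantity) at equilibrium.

Total revenue = 499422

At equilibrium Qd = Qs, so 2236 - 2.5P = -2615 + 8P; collecting terms, 4851 = 10.5P and P* = 462.
Substitute back: Q* = 2236 - 2.5(462) = 1081.
Total revenue = P* × Q* = 462 × 1081 = 499422.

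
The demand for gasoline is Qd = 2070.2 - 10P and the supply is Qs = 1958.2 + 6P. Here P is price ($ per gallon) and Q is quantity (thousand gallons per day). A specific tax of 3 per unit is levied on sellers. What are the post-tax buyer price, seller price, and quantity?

Sellers keep P_s = P_b - 3 per unit, so supply in terms of the buyer price is Qs = 1940.2 + 6P_b.
Set Qd = Qs: 2070.2 - 10P_b = 1940.2 + 6P_b, so 130 = 16P_b and P_b = 8.125.
Then P_s = 8.125 - 3 = 5.125 and Q = 2070.2 - 10(8.125) = 1988.95.

P_b = 8.125, P_s = 5.125, Q = 1988.95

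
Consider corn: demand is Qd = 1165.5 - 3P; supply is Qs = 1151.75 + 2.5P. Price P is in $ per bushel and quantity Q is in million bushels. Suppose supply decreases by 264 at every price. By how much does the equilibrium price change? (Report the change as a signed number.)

Set Qd = Qs: 1165.5 - 3P = 1151.75 + 2.5P, so 13.75 = 5.5P and P* = 2.5.
Then Q* = 1165.5 - 3(2.5) = 1158.
After the shift, supply is Qs = 887.75 + 2.5P.
The new intersection has 277.75 = 5.5P, i.e. P = 50.5, Q = 1014.
ΔP = 50.5 - 2.5 = 48.

ΔP = 48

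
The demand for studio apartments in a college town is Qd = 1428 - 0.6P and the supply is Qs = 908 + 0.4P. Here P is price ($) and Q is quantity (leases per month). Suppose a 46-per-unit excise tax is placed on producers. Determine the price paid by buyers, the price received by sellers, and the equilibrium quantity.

With a tax of 46 on producers, they supply based on the net price P_s = P_b - 46, so Qs = 889.6 + 0.4P_b.
Market clearing requires 1428 - 0.6P_b = 889.6 + 0.4P_b; hence 538.4 = P_b and P_b = 538.4.
Then P_s = 538.4 - 46 = 492.4 and Q = 1428 - 0.6(538.4) = 1104.96.

P_b = 538.4, P_s = 492.4, Q = 1104.96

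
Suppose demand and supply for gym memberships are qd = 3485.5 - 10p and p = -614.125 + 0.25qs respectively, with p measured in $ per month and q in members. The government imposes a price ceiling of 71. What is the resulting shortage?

Inverting to quantity form: qs = 2456.5 + 4p.
With p fixed at 71, quantity demanded is 2775.5 and quantity supplied is 2740.5.
Shortage = qd - qs = 2775.5 - 2740.5 = 35.

Shortage = 35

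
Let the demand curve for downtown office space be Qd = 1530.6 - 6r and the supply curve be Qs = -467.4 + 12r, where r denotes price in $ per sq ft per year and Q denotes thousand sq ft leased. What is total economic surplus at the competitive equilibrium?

Total surplus = 93441.645

Equating demand and supply, 1530.6 - 6r = -467.4 + 12r gives 18r = 1998, so r* = 111.
From the demand curve, Q* = 1530.6 - 6(111) = 864.6.
Demand choke price = 255.1; supply choke price = 38.95. CS = ½(255.1 - 111)(864.6) = 62294.43; PS = ½(111 - 38.95)(864.6) = 31147.215. Total surplus = 93441.645.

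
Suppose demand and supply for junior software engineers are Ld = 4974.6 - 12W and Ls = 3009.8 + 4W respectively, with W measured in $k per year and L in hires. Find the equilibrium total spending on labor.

At equilibrium Ld = Ls, so 4974.6 - 12W = 3009.8 + 4W; collecting terms, 1964.8 = 16W and W* = 122.8.
Substitute back: L* = 4974.6 - 12(122.8) = 3501.
Total spending on labor = W* × L* = 122.8 × 3501 = 429922.8.

Total spending on labor = 429922.8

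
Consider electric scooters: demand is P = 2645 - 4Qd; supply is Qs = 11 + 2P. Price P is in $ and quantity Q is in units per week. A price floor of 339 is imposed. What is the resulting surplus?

Inverting to quantity form: Qd = 661.25 - 0.25P.
With P fixed at 339, quantity demanded is 576.5 and quantity supplied is 689.
Surplus = Qs - Qd = 689 - 576.5 = 112.5.

Surplus = 112.5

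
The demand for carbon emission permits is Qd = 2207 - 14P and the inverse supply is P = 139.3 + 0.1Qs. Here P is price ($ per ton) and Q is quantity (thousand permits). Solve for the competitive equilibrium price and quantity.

P* = 150, Q* = 107

Inverting to quantity form: Qs = -1393 + 10P.
Equating demand and supply, 2207 - 14P = -1393 + 10P gives 24P = 3600, so P* = 150.
Plugging P* into demand: Q* = 2207 - 14(150) = 107.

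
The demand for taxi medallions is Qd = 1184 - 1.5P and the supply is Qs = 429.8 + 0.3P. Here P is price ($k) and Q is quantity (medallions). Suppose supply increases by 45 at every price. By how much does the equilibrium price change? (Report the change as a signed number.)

ΔP = -25

Set Qd = Qs: 1184 - 1.5P = 429.8 + 0.3P, so 754.2 = 1.8P and P* = 419.
Substitute back: Q* = 1184 - 1.5(419) = 555.5.
After the shift, supply is Qs = 474.8 + 0.3P.
Re-solving, 1.8P = 709.2 gives P = 394 and Q = 593.
ΔP = 394 - 419 = -25.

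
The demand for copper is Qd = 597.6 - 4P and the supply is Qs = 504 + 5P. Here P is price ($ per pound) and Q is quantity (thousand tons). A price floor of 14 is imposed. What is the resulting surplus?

Surplus = 32.4

With P fixed at 14, quantity demanded is 541.6 and quantity supplied is 574.
Surplus = Qs - Qd = 574 - 541.6 = 32.4.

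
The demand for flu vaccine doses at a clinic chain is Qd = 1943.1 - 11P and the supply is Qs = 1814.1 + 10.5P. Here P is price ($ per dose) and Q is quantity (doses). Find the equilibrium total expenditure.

Total expenditure = 11262.6

Equating demand and supply, 1943.1 - 11P = 1814.1 + 10.5P gives 21.5P = 129, so P* = 6.
Then Q* = 1943.1 - 11(6) = 1877.1.
Total expenditure = P* × Q* = 6 × 1877.1 = 11262.6.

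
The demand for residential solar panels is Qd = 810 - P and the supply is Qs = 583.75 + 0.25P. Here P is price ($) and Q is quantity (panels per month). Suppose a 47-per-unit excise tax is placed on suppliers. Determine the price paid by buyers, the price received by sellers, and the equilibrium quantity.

P_b = 190.4, P_s = 143.4, Q = 619.6

Suppliers keep P_s = P_b - 47 per unit, so supply in terms of the buyer price is Qs = 572 + 0.25P_b.
Market clearing requires 810 - P_b = 572 + 0.25P_b; hence 238 = 1.25P_b and P_b = 190.4.
So P_s = 143.4 and the quantity traded is Q = 810 - 190.4 = 619.6.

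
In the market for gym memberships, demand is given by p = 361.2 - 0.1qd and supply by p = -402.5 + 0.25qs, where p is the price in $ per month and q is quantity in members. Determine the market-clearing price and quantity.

In direct form, qd = 3612 - 10p and qs = 1610 + 4p.
Equating demand and supply, 3612 - 10p = 1610 + 4p gives 14p = 2002, so p* = 143.
Plugging p* into demand: q* = 3612 - 10(143) = 2182.

p* = 143, q* = 2182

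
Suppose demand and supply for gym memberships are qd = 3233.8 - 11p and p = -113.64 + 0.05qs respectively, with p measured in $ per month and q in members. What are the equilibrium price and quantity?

p* = 31, q* = 2892.8

In direct form, qs = 2272.8 + 20p.
The market clears where 3233.8 - 11p = 2272.8 + 20p. Rearranging, 31p = 961, hence p* = 31.
Then q* = 3233.8 - 11(31) = 2892.8.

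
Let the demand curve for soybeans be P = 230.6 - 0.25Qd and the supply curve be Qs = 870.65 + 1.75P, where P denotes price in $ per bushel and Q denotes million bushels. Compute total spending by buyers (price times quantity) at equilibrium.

Total spending by buyers = 7977.6

Solving each curve for Q: Qd = 922.4 - 4P.
The market clears where 922.4 - 4P = 870.65 + 1.75P. Rearranging, 5.75P = 51.75, hence P* = 9.
From the demand curve, Q* = 922.4 - 4(9) = 886.4.
Total spending by buyers = P* × Q* = 9 × 886.4 = 7977.6.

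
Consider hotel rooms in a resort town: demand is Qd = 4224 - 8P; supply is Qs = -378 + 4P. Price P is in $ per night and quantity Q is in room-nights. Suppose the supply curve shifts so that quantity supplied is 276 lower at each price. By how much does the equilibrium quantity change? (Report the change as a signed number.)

Set Qd = Qs: 4224 - 8P = -378 + 4P, so 4602 = 12P and P* = 383.5.
Plugging P* into demand: Q* = 4224 - 8(383.5) = 1156.
After the shift, supply is Qs = -654 + 4P.
The new intersection has 4878 = 12P, i.e. P = 406.5, Q = 972.
ΔQ = 972 - 1156 = -184.

ΔQ = -184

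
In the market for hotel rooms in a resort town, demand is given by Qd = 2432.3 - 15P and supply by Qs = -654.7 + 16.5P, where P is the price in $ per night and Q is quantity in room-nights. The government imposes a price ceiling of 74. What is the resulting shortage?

Shortage = 756

At P = 74: Qd = 1322.3 and Qs = 566.3.
Shortage = Qd - Qs = 1322.3 - 566.3 = 756.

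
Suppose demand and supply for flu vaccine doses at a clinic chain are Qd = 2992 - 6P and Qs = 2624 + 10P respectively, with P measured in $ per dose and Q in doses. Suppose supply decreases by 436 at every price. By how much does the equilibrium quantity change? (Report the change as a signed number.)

ΔQ = -163.5

Set Qd = Qs: 2992 - 6P = 2624 + 10P, so 368 = 16P and P* = 23.
From the demand curve, Q* = 2992 - 6(23) = 2854.
After the shift, supply is Qs = 2188 + 10P.
New equilibrium: 804 = 16P, so P = 50.25 and Q = 2690.5.
ΔQ = 2690.5 - 2854 = -163.5.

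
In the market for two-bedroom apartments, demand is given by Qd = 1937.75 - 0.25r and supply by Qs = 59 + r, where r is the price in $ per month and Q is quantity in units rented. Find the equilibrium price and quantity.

r* = 1503, Q* = 1562

At equilibrium Qd = Qs, so 1937.75 - 0.25r = 59 + r; collecting terms, 1878.75 = 1.25r and r* = 1503.
Then Q* = 1937.75 - 0.25(1503) = 1562.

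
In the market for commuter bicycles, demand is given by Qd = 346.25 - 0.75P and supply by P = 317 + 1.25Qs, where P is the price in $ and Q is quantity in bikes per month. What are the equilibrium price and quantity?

Inverting to quantity form: Qs = -253.6 + 0.8P.
Set Qd = Qs: 346.25 - 0.75P = -253.6 + 0.8P, so 599.85 = 1.55P and P* = 387.
Then Q* = 346.25 - 0.75(387) = 56.

P* = 387, Q* = 56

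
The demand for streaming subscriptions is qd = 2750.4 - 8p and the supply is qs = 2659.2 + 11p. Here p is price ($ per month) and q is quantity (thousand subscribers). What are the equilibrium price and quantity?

p* = 4.8, q* = 2712

Set qd = qs: 2750.4 - 8p = 2659.2 + 11p, so 91.2 = 19p and p* = 4.8.
Plugging p* into demand: q* = 2750.4 - 8(4.8) = 2712.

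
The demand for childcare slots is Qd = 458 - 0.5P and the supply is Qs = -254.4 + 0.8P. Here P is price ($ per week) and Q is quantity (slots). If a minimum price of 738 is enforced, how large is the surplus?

At P = 738: Qd = 89 and Qs = 336.
Surplus = Qs - Qd = 336 - 89 = 247.

Surplus = 247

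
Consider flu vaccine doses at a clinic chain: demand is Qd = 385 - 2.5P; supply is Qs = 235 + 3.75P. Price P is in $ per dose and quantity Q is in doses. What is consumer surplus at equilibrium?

Set Qd = Qs: 385 - 2.5P = 235 + 3.75P, so 150 = 6.25P and P* = 24.
Substitute back: Q* = 385 - 2.5(24) = 325.
Demand choke price (Qd = 0): P = 385/2.5 = 154. Consumer surplus = ½ × (154 - 24) × 325 = 21125.

Consumer surplus = 21125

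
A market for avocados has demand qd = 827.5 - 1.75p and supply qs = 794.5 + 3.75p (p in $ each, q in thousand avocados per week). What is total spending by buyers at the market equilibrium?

At equilibrium qd = qs, so 827.5 - 1.75p = 794.5 + 3.75p; collecting terms, 33 = 5.5p and p* = 6.
Plugging p* into demand: q* = 827.5 - 1.75(6) = 817.
Total spending by buyers = p* × q* = 6 × 817 = 4902.

Total spending by buyers = 4902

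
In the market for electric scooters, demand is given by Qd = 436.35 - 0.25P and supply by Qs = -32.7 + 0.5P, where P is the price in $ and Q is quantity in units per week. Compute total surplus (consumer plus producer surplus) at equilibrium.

Total surplus = 235200

The market clears where 436.35 - 0.25P = -32.7 + 0.5P. Rearranging, 0.75P = 469.05, hence P* = 625.4.
Substitute back: Q* = 436.35 - 0.25(625.4) = 280.
Demand choke price = 1745.4; supply choke price = 65.4. CS = ½(1745.4 - 625.4)(280) = 156800; PS = ½(625.4 - 65.4)(280) = 78400. Total surplus = 235200.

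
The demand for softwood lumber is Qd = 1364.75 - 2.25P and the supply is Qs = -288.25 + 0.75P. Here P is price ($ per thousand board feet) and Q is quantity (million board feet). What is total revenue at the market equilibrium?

Total revenue = 68875

Set Qd = Qs: 1364.75 - 2.25P = -288.25 + 0.75P, so 1653 = 3P and P* = 551.
From the demand curve, Q* = 1364.75 - 2.25(551) = 125.
Total revenue = P* × Q* = 551 × 125 = 68875.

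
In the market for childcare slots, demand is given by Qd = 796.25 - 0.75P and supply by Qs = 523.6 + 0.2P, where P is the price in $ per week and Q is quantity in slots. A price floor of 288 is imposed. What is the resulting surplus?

Surplus = 0.95

With P fixed at 288, quantity demanded is 580.25 and quantity supplied is 581.2.
Surplus = Qs - Qd = 581.2 - 580.25 = 0.95.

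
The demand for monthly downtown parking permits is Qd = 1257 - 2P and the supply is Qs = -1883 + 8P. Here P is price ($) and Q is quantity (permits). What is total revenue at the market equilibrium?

Total revenue = 197506

Equating demand and supply, 1257 - 2P = -1883 + 8P gives 10P = 3140, so P* = 314.
Then Q* = 1257 - 2(314) = 629.
Total revenue = P* × Q* = 314 × 629 = 197506.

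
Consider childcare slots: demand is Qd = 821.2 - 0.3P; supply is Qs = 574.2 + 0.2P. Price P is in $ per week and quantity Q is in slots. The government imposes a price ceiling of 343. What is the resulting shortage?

Shortage = 75.5

Evaluating both curves at the ceiling price 343 gives Qd = 718.3, Qs = 642.8.
Shortage = Qd - Qs = 718.3 - 642.8 = 75.5.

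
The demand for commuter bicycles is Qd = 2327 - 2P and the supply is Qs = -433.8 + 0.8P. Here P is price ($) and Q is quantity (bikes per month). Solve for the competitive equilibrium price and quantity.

P* = 986, Q* = 355

Equating demand and supply, 2327 - 2P = -433.8 + 0.8P gives 2.8P = 2760.8, so P* = 986.
Substitute back: Q* = 2327 - 2(986) = 355.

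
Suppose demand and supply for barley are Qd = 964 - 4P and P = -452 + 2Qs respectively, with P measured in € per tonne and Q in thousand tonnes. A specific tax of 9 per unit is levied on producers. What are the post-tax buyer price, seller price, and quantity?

Inverting to quantity form: Qs = 226 + 0.5P.
The tax drives a wedge P_b - P_s = 9. Substituting P_s = P_b - 9 into supply: Qs = 221.5 + 0.5P_b.
Set Qd = Qs: 964 - 4P_b = 221.5 + 0.5P_b, so 742.5 = 4.5P_b and P_b = 165.
Then P_s = 165 - 9 = 156 and Q = 964 - 4(165) = 304.

P_b = 165, P_s = 156, Q = 304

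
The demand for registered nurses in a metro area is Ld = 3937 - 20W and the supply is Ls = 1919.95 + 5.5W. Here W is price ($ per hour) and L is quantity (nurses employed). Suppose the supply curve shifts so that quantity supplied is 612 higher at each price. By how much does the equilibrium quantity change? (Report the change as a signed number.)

Set Ld = Ls: 3937 - 20W = 1919.95 + 5.5W, so 2017.05 = 25.5W and W* = 79.1.
Plugging W* into demand: L* = 3937 - 20(79.1) = 2355.
After the shift, supply is Ls = 2531.95 + 5.5W.
Re-solving, 25.5W = 1405.05 gives W = 55.1 and L = 2835.
ΔL = 2835 - 2355 = 480.

ΔL = 480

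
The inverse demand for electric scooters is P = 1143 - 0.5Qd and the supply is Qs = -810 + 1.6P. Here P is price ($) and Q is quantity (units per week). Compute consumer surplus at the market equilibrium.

In direct form, Qd = 2286 - 2P.
At equilibrium Qd = Qs, so 2286 - 2P = -810 + 1.6P; collecting terms, 3096 = 3.6P and P* = 860.
Then Q* = 2286 - 2(860) = 566.
Demand choke price (Qd = 0): P = 2286/2 = 1143. Consumer surplus = ½ × (1143 - 860) × 566 = 80089.

Consumer surplus = 80089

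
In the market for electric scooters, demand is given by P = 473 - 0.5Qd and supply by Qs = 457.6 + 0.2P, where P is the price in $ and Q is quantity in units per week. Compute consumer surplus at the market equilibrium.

Consumer surplus = 63001

Solving each curve for Q: Qd = 946 - 2P.
Equating demand and supply, 946 - 2P = 457.6 + 0.2P gives 2.2P = 488.4, so P* = 222.
Substitute back: Q* = 946 - 2(222) = 502.
Demand choke price (Qd = 0): P = 946/2 = 473. Consumer surplus = ½ × (473 - 222) × 502 = 63001.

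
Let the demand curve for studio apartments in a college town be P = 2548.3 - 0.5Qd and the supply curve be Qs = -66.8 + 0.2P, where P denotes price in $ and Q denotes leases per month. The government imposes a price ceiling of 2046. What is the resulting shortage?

In direct form, Qd = 5096.6 - 2P.
With P fixed at 2046, quantity demanded is 1004.6 and quantity supplied is 342.4.
Shortage = Qd - Qs = 1004.6 - 342.4 = 662.2.

Shortage = 662.2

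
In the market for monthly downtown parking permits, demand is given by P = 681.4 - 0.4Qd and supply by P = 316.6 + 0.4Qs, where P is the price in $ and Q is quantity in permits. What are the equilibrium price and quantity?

P* = 499, Q* = 456

In direct form, Qd = 1703.5 - 2.5P and Qs = -791.5 + 2.5P.
Equating demand and supply, 1703.5 - 2.5P = -791.5 + 2.5P gives 5P = 2495, so P* = 499.
Plugging P* into demand: Q* = 1703.5 - 2.5(499) = 456.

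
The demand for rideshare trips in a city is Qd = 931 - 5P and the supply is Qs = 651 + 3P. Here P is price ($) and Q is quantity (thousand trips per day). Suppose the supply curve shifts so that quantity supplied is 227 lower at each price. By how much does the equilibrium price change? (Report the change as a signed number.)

ΔP = 28.375

Set Qd = Qs: 931 - 5P = 651 + 3P, so 280 = 8P and P* = 35.
Plugging P* into demand: Q* = 931 - 5(35) = 756.
After the shift, supply is Qs = 424 + 3P.
New equilibrium: 507 = 8P, so P = 63.375 and Q = 614.125.
ΔP = 63.375 - 35 = 28.375.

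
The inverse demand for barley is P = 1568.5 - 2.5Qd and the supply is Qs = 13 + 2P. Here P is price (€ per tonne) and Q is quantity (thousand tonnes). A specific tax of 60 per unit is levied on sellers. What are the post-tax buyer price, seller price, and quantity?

In direct form, Qd = 627.4 - 0.4P.
The tax drives a wedge P_b - P_s = 60. Substituting P_s = P_b - 60 into supply: Qs = -107 + 2P_b.
Equate demand and the shifted supply: 627.4 - 0.4P_b = -107 + 2P_b, giving 2.4P_b = 734.4, so P_b = 306.
Then P_s = 306 - 60 = 246 and Q = 627.4 - 0.4(306) = 505.

P_b = 306, P_s = 246, Q = 505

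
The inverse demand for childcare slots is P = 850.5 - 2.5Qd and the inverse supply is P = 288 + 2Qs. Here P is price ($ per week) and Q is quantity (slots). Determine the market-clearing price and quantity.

Solving each curve for Q: Qd = 340.2 - 0.4P and Qs = -144 + 0.5P.
Equating demand and supply, 340.2 - 0.4P = -144 + 0.5P gives 0.9P = 484.2, so P* = 538.
Plugging P* into demand: Q* = 340.2 - 0.4(538) = 125.

P* = 538, Q* = 125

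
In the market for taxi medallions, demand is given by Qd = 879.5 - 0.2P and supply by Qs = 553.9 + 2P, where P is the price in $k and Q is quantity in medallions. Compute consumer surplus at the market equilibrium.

Consumer surplus = 1805825.025

At equilibrium Qd = Qs, so 879.5 - 0.2P = 553.9 + 2P; collecting terms, 325.6 = 2.2P and P* = 148.
Then Q* = 879.5 - 0.2(148) = 849.9.
Demand choke price (Qd = 0): P = 879.5/0.2 = 4397.5. Consumer surplus = ½ × (4397.5 - 148) × 849.9 = 1805825.025.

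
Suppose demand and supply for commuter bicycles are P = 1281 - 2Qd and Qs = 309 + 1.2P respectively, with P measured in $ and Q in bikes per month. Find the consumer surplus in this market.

In direct form, Qd = 640.5 - 0.5P.
The market clears where 640.5 - 0.5P = 309 + 1.2P. Rearranging, 1.7P = 331.5, hence P* = 195.
Plugging P* into demand: Q* = 640.5 - 0.5(195) = 543.
Demand choke price (Qd = 0): P = 640.5/0.5 = 1281. Consumer surplus = ½ × (1281 - 195) × 543 = 294849.

Consumer surplus = 294849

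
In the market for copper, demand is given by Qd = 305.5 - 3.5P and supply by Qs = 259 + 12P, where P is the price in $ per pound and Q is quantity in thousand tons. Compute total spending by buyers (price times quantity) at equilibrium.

The market clears where 305.5 - 3.5P = 259 + 12P. Rearranging, 15.5P = 46.5, hence P* = 3.
Substitute back: Q* = 305.5 - 3.5(3) = 295.
Total spending by buyers = P* × Q* = 3 × 295 = 885.

Total spending by buyers = 885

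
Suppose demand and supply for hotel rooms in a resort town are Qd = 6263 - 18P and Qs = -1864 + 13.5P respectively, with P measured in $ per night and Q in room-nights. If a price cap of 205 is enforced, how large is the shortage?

Shortage = 1669.5

Evaluating both curves at the ceiling price 205 gives Qd = 2573, Qs = 903.5.
Shortage = Qd - Qs = 2573 - 903.5 = 1669.5.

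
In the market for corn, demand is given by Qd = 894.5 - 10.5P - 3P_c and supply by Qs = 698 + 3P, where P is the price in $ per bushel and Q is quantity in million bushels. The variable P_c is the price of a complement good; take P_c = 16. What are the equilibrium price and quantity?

With P_c = 16, demand is Qd = 846.5 - 10.5P.
At equilibrium Qd = Qs, so 846.5 - 10.5P = 698 + 3P; collecting terms, 148.5 = 13.5P and P* = 11.
Then Q* = 846.5 - 10.5(11) = 731.

P* = 11, Q* = 731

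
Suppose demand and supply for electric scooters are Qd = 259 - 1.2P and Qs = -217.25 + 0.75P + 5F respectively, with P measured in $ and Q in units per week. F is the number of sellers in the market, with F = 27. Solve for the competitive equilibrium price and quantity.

With F = 27, supply is Qs = -82.25 + 0.75P.
Equating demand and supply, 259 - 1.2P = -82.25 + 0.75P gives 1.95P = 341.25, so P* = 175.
From the demand curve, Q* = 259 - 1.2(175) = 49.

P* = 175, Q* = 49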